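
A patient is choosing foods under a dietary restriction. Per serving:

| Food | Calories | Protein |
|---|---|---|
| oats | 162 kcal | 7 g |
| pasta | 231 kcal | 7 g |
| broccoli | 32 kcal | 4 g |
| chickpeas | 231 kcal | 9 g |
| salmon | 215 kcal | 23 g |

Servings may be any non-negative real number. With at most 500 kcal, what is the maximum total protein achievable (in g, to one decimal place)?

62.5 g

Protein per kcal: broccoli 0.125, salmon 0.107, oats 0.04321, chickpeas 0.03896, pasta 0.0303.
With no serving limits, spend the whole calories allowance on broccoli: 500 kcal / 32 kcal × 4 g = 62.5 g.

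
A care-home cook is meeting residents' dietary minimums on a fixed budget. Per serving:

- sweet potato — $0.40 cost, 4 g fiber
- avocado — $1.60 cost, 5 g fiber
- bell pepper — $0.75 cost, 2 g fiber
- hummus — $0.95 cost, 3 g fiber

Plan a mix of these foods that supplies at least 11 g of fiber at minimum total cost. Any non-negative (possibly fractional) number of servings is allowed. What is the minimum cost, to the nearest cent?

$1.10

Cost per g of fiber: sweet potato $0.1000, hummus $0.3167, avocado $0.3200, bell pepper $0.3750.
With no serving limits, use only sweet potato: 11 g / 4 g = 2.75 servings × $0.40 = $1.10.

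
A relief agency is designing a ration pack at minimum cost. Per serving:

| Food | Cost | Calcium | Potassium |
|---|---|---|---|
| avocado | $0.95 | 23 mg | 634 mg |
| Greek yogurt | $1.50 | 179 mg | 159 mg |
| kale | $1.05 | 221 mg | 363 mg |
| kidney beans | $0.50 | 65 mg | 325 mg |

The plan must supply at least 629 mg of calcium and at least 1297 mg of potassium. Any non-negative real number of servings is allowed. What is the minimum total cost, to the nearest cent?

Two binding constraints pin down two serving amounts, so the optimal mix uses at most two foods. The candidates are each food alone (scaled to the tighter of calcium/potassium) and each pair with both constraints tight.
avocado only: max(629/23, 1297/634) = 27.35 servings → $25.98.
Greek yogurt only: max(629/179, 1297/159) = 8.157 servings → $12.24.
kale only: max(629/221, 1297/363) = 3.573 servings → $3.75.
kidney beans only: max(629/65, 1297/325) = 9.677 servings → $4.84.
avocado + Greek yogurt with both tight: 1.203 servings and 3.359 servings → $6.18.
avocado + kale with both tight: 0.4425 servings and 2.8 servings → $3.36.
avocado + kidney beans: the both-tight solution has a negative serving — not a feasible corner.
Greek yogurt + kale with both targets exact would need a negative amount; discard.
Greek yogurt + kidney beans with both tight: 2.511 servings and 2.762 servings → $5.15.
kale + kidney beans with both tight: 2.491 servings and 1.209 servings → $3.22.
So the least-cost plan costs $3.22.

$3.22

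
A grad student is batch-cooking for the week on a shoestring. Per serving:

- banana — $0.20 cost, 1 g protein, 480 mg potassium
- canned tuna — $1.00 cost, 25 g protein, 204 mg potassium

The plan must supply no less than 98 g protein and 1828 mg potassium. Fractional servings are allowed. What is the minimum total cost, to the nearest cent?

$4.27

Check every corner: each single food scaled to meet both minima, and each pair solved so both constraints bind.
banana only: max(98/1, 1828/480) = 98 servings → $19.60.
canned tuna only: max(98/25, 1828/204) = 8.961 servings → $8.96.
banana + canned tuna with both tight: 2.179 servings and 3.833 servings → $4.27.
So the least-cost plan costs $4.27.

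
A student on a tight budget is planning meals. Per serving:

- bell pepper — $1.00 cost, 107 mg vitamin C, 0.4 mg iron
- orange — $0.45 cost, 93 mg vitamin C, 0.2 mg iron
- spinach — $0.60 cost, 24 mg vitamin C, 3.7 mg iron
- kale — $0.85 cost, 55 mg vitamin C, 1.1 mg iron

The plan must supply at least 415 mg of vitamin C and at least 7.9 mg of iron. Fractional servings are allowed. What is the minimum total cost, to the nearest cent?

$2.94

This is a tiny linear program; its minimum lies at a vertex of the feasible set. List the vertices and price them.
bell pepper only: max(415/107, 7.9/0.4) = 19.75 servings → $19.75.
orange only: max(415/93, 7.9/0.2) = 39.5 servings → $17.77.
spinach only: max(415/24, 7.9/3.7) = 17.29 servings → $10.38.
kale only: max(415/55, 7.9/1.1) = 7.545 servings → $6.41.
bell pepper + orange with both targets exact would need a negative amount; discard.
bell pepper + spinach with both tight: 3.484 servings and 1.758 servings → $4.54.
bell pepper + kale with both tight: 0.2299 servings and 7.098 servings → $6.26.
orange + spinach with both tight: 3.967 servings and 1.921 servings → $2.94.
orange + kale with both tight: 0.241 servings and 7.138 servings → $6.18.
spinach + kale: intersection lies outside the first quadrant.
The minimum over all feasible corners is $2.94.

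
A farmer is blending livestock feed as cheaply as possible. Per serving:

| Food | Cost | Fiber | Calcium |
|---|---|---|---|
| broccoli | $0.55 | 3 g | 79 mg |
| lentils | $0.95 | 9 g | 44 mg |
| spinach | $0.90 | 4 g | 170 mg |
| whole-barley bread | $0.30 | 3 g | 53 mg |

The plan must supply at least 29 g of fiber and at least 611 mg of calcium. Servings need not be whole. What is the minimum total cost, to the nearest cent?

This is a tiny linear program; its minimum lies at a vertex of the feasible set. List the vertices and price them.
broccoli only: max(29/3, 611/79) = 9.667 servings → $5.32.
lentils only: max(29/9, 611/44) = 13.89 servings → $13.19.
spinach only: max(29/4, 611/170) = 7.25 servings → $6.53.
whole-barley bread only: max(29/3, 611/53) = 11.53 servings → $3.46.
broccoli + lentils with both tight: 7.294 servings and 0.791 servings → $4.76.
broccoli + spinach: the both-tight solution has a negative serving — not a feasible corner.
broccoli + whole-barley bread with both tight: 3.795 servings and 5.872 servings → $3.85.
lentils + spinach with both tight: 1.836 servings and 3.119 servings → $4.55.
lentils + whole-barley bread: the both-tight solution has a negative serving — not a feasible corner.
spinach + whole-barley bread with both tight: 0.9933 servings and 8.342 servings → $3.40.
So the least-cost plan costs $3.40.

$3.40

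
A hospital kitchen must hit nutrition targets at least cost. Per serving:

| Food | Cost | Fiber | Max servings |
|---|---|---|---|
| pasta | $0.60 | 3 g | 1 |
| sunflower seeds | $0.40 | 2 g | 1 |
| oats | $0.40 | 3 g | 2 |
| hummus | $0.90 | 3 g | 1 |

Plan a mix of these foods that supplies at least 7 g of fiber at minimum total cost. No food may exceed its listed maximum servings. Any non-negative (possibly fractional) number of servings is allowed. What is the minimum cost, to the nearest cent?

$1.00

Cost per g of fiber: oats $0.1333, pasta $0.2000, sunflower seeds $0.2000, hummus $0.3000.
Take 2 servings of oats: +6.0 g fiber for $0.80 (total $0.80, still need 1.0 g).
Take 0.3333 servings of pasta: +1.0 g fiber for $0.20 (total $1.00, still need 0.0 g).
Filling from the cheapest source first is optimal under one linear minimum: $1.00.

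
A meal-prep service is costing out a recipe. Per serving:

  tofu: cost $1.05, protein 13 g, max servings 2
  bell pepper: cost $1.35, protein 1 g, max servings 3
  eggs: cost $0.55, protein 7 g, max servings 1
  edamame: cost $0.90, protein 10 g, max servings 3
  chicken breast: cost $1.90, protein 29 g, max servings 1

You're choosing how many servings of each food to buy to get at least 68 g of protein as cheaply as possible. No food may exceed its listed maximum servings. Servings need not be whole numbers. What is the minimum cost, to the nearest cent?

Cost per g of protein: chicken breast $0.0655, eggs $0.0786, tofu $0.0808, edamame $0.0900, bell pepper $1.3500.
Take 1 serving of chicken breast: +29.0 g protein for $1.90 (total $1.90, still need 39.0 g).
Take 1 serving of eggs: +7.0 g protein for $0.55 (total $2.45, still need 32.0 g).
Take 2 servings of tofu: +26.0 g protein for $2.10 (total $4.55, still need 6.0 g).
Take 0.6 servings of edamame: +6.0 g protein for $0.54 (total $5.09, still need 0.0 g).
Greedy by cheapest-per-g is optimal for a single linear constraint, so the minimum cost is $5.09.

$5.09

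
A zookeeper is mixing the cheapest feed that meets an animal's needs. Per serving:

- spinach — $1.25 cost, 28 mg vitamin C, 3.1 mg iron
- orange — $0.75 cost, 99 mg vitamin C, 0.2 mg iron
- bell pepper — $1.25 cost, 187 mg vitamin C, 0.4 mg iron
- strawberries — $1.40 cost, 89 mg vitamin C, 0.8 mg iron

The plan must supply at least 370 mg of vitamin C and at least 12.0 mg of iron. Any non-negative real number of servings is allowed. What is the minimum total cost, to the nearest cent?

$6.39

For a min-cost LP with two ≥-constraints, a basic feasible solution has at most two positive variables.
spinach only: max(370/28, 12.0/3.1) = 13.21 servings → $16.52.
orange only: max(370/99, 12.0/0.2) = 60 servings → $45.00.
bell pepper only: max(370/187, 12.0/0.4) = 30 servings → $37.50.
strawberries only: max(370/89, 12.0/0.8) = 15 servings → $21.00.
spinach + orange with both tight: 3.697 servings and 2.692 servings → $6.64.
spinach + bell pepper with both tight: 3.687 servings and 1.427 servings → $6.39.
spinach + strawberries with both tight: 3.045 servings and 3.199 servings → $8.29.
orange + bell pepper with both targets exact would need a negative amount; discard.
orange + strawberries with both targets exact would need a negative amount; discard.
bell pepper + strawberries: the both-tight solution has a negative serving — not a feasible corner.
The minimum over all feasible corners is $6.39.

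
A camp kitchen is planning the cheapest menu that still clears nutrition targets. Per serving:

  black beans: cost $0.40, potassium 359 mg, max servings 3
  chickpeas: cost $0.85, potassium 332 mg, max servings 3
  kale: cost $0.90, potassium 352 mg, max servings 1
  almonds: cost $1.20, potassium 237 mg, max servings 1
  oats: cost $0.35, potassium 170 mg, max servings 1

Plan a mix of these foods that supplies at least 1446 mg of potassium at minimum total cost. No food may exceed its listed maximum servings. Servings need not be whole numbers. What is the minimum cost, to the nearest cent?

$2.06

Cost per mg of potassium: black beans $0.0011, oats $0.0021, kale $0.0026, chickpeas $0.0026, almonds $0.0051.
Take 3 servings of black beans: +1077.0 mg potassium for $1.20 (total $1.20, still need 369.0 mg).
Take 1 serving of oats: +170.0 mg potassium for $0.35 (total $1.55, still need 199.0 mg).
Take 0.5653 servings of kale: +199.0 mg potassium for $0.51 (total $2.06, still need 0.0 mg).
Greedy by cheapest-per-mg is optimal for a single linear constraint, so the minimum cost is $2.06.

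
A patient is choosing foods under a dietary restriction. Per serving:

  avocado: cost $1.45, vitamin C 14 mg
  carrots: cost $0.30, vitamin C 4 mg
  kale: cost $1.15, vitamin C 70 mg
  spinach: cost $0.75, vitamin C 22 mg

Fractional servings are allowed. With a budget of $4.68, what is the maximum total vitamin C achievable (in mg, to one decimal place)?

284.9 mg

Vitamin C per dollar: kale 60.87, spinach 29.33, carrots 13.33, avocado 9.655.
With no serving limits, spend the whole cost allowance on kale: $4.68 / $1.15 × 70 mg = 284.9 mg.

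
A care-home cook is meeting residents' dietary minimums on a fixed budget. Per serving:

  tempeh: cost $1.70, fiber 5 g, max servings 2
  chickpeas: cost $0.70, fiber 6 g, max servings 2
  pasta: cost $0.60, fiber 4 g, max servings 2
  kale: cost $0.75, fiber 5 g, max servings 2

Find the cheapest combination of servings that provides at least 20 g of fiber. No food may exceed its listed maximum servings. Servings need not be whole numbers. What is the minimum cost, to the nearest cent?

$2.60

Cost per g of fiber: chickpeas $0.1167, pasta $0.1500, kale $0.1500, tempeh $0.3400.
Take 2 servings of chickpeas: +12.0 g fiber for $1.40 (total $1.40, still need 8.0 g).
Take 2 servings of pasta: +8.0 g fiber for $1.20 (total $2.60, still need 0.0 g).
Filling from the cheapest source first is optimal under one linear minimum: $2.60.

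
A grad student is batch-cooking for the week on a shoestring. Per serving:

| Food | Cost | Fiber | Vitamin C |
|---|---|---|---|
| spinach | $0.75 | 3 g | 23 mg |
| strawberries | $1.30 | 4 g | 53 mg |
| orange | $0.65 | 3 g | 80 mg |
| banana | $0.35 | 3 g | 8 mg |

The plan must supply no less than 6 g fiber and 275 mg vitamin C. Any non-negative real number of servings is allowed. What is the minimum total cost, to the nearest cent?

$2.23

At the optimum either one food covers both requirements or two foods hit both targets exactly; no other combination can be cheaper.
spinach only: max(6/3, 275/23) = 11.96 servings → $8.97.
strawberries only: max(6/4, 275/53) = 5.189 servings → $6.75.
orange only: max(6/3, 275/80) = 3.438 servings → $2.23.
banana only: max(6/3, 275/8) = 34.38 servings → $12.03.
spinach + strawberries: the both-tight solution has a negative serving — not a feasible corner.
spinach + orange: intersection lies outside the first quadrant.
spinach + banana: intersection lies outside the first quadrant.
strawberries + orange with both targets exact would need a negative amount; discard.
strawberries + banana: the both-tight solution has a negative serving — not a feasible corner.
orange + banana: the both-tight solution has a negative serving — not a feasible corner.
Cheapest feasible corner: $2.23.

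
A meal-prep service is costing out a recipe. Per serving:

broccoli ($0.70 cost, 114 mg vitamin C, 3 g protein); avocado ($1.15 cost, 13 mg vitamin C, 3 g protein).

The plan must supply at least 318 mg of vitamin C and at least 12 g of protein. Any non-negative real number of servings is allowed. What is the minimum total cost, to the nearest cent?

$2.80

At the optimum either one food covers both requirements or two foods hit both targets exactly; no other combination can be cheaper.
broccoli only: max(318/114, 12/3) = 4 servings → $2.80.
avocado only: max(318/13, 12/3) = 24.46 servings → $28.13.
broccoli + avocado with both tight: 2.634 servings and 1.366 servings → $3.41.
The minimum over all feasible corners is $2.80.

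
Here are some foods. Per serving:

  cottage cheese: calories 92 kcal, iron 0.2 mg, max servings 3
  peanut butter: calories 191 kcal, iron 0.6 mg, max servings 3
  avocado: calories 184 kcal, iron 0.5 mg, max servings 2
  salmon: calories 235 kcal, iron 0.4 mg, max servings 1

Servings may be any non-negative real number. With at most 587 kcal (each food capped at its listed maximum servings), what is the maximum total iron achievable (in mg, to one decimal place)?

1.8 mg

Iron per kcal: peanut butter 0.003141, avocado 0.002717, cottage cheese 0.002174, salmon 0.001702.
Take 3 servings of peanut butter: uses 573 kcal, +1.8 mg iron (running total 1.8 mg).
Take 0.07609 servings of avocado: uses 14 kcal, +0.0 mg iron (running total 1.8 mg).
Greedy by best ratio exhausts the calories allowance optimally: 1.8 mg.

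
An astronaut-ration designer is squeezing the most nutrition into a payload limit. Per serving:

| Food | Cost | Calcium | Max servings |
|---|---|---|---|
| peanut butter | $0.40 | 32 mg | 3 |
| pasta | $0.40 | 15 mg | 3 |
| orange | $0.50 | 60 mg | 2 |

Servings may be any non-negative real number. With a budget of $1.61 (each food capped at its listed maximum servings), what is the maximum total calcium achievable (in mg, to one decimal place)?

168.8 mg

Calcium per dollar: orange 120, peanut butter 80, pasta 37.5.
Take 2 servings of orange: spends $1.00, +120.0 mg calcium (running total 120.0 mg).
Take 1.525 servings of peanut butter: spends $0.61, +48.8 mg calcium (running total 168.8 mg).
Greedy by best ratio exhausts the cost allowance optimally: 168.8 mg.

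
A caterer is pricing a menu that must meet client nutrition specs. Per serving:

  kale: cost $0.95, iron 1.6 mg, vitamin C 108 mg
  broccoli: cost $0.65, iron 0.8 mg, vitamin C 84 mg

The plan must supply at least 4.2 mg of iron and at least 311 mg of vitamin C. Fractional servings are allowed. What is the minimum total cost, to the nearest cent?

Two binding constraints pin down two serving amounts, so the optimal mix uses at most two foods. The candidates are each food alone (scaled to the tighter of iron/vitamin C) and each pair with both constraints tight.
kale only: max(4.2/1.6, 311/108) = 2.88 servings → $2.74.
broccoli only: max(4.2/0.8, 311/84) = 5.25 servings → $3.41.
kale + broccoli with both tight: 2.167 servings and 0.9167 servings → $2.65.
So the least-cost plan costs $2.65.

$2.65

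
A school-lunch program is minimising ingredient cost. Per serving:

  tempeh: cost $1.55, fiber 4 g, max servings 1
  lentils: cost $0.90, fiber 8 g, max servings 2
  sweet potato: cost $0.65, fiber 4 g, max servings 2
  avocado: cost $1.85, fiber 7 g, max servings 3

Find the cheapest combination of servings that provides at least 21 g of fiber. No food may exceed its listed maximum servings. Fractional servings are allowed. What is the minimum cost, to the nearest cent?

$2.61

Cost per g of fiber: lentils $0.1125, sweet potato $0.1625, avocado $0.2643, tempeh $0.3875.
Take 2 servings of lentils: +16.0 g fiber for $1.80 (total $1.80, still need 5.0 g).
Take 1.25 servings of sweet potato: +5.0 g fiber for $0.81 (total $2.61, still need 0.0 g).
Filling from the cheapest source first is optimal under one linear minimum: $2.61.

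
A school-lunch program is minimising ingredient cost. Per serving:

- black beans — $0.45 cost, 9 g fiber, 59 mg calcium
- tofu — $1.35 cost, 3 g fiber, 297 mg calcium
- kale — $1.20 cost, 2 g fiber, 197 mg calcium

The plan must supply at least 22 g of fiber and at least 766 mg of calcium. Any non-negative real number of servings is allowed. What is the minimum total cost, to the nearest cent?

$3.79

The cheapest plan sits at a corner of the feasible region — with two constraints it uses at most two foods.
black beans only: max(22/9, 766/59) = 12.98 servings → $5.84.
tofu only: max(22/3, 766/297) = 7.333 servings → $9.90.
kale only: max(22/2, 766/197) = 11 servings → $13.20.
black beans + tofu with both tight: 1.697 servings and 2.242 servings → $3.79.
black beans + kale with both tight: 1.693 servings and 3.381 servings → $4.82.
tofu + kale: the both-tight solution has a negative serving — not a feasible corner.
Cheapest feasible corner: $3.79.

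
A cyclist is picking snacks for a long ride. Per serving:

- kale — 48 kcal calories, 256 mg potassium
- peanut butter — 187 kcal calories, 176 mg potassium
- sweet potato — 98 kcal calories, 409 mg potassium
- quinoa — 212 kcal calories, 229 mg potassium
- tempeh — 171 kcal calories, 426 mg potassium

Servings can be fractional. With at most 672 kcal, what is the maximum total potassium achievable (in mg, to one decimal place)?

3584.0 mg

Potassium per kcal: kale 5.333, sweet potato 4.173, tempeh 2.491, quinoa 1.08, peanut butter 0.9412.
With no serving limits, spend the whole calories allowance on kale: 672 kcal / 48 kcal × 256 mg = 3584.0 mg.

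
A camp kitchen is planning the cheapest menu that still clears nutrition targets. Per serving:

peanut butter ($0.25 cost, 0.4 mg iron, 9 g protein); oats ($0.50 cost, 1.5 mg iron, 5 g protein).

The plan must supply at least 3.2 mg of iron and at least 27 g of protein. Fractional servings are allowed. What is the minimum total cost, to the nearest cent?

$1.32

An LP optimum is at a vertex; with two nutrient constraints at most two foods are used. Check each candidate.
peanut butter only: max(3.2/0.4, 27/9) = 8 servings → $2.00.
oats only: max(3.2/1.5, 27/5) = 5.4 servings → $2.70.
peanut butter + oats with both tight: 2.13 servings and 1.565 servings → $1.32.
Cheapest feasible corner: $1.32.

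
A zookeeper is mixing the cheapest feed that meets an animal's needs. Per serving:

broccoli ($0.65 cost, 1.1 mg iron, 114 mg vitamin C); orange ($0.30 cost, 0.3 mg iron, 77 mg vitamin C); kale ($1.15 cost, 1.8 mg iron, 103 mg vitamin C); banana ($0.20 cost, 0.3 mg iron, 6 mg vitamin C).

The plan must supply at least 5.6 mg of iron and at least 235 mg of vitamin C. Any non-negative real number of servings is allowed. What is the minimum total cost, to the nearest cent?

$3.31

broccoli only: max(5.6/1.1, 235/114) = 5.091 servings → $3.31.
orange only: max(5.6/0.3, 235/77) = 18.67 servings → $5.60.
kale only: max(5.6/1.8, 235/103) = 3.111 servings → $3.58.
banana only: max(5.6/0.3, 235/6) = 39.17 servings → $7.83.
broccoli + orange: the both-tight solution has a negative serving — not a feasible corner.
broccoli + kale: the both-tight solution has a negative serving — not a feasible corner.
broccoli + banana with both tight: 1.337 servings and 13.76 servings → $3.62.
orange + kale: intersection lies outside the first quadrant.
orange + banana with both tight: 1.732 servings and 16.93 servings → $3.91.
kale + banana with both tight: 1.836 servings and 7.652 servings → $3.64.
Cheapest feasible corner: $3.31.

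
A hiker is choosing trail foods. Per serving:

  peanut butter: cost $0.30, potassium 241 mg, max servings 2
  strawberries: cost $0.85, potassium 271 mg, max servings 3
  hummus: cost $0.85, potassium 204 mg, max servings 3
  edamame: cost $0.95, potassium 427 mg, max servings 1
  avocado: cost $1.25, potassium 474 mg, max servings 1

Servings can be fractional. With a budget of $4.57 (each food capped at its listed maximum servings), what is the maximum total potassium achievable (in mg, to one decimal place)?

1947.3 mg

Potassium per dollar: peanut butter 803.3, edamame 449.5, avocado 379.2, strawberries 318.8, hummus 240.
Take 2 servings of peanut butter: spends $0.60, +482.0 mg potassium (running total 482.0 mg).
Take 1 serving of edamame: spends $0.95, +427.0 mg potassium (running total 909.0 mg).
Take 1 serving of avocado: spends $1.25, +474.0 mg potassium (running total 1383.0 mg).
Take 2.082 servings of strawberries: spends $1.77, +564.3 mg potassium (running total 1947.3 mg).
Filling greedily by potassium-per-dollar is optimal for one linear limit, giving 1947.3 mg.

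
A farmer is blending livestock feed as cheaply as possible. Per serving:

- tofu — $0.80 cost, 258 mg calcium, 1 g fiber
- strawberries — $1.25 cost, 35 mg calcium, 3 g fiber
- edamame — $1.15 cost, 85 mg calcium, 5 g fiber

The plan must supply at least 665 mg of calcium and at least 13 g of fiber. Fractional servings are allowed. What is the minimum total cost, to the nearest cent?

tofu only: max(665/258, 13/1) = 13 servings → $10.40.
strawberries only: max(665/35, 13/3) = 19 servings → $23.75.
edamame only: max(665/85, 13/5) = 7.824 servings → $9.00.
tofu + strawberries with both tight: 2.084 servings and 3.639 servings → $6.22.
tofu + edamame with both tight: 1.842 servings and 2.232 servings → $4.04.
strawberries + edamame with both targets exact would need a negative amount; discard.
The minimum over all feasible corners is $4.04.

$4.04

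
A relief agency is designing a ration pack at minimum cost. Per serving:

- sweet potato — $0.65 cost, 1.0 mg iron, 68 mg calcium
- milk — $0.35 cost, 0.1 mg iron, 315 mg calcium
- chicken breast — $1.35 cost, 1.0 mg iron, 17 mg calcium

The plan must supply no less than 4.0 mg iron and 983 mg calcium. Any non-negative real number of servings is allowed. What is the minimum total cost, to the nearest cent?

$3.26

With two linear requirements the optimum uses one or two foods; enumerate the corners.
sweet potato only: max(4.0/1.0, 983/68) = 14.46 servings → $9.40.
milk only: max(4.0/0.1, 983/315) = 40 servings → $14.00.
chicken breast only: max(4.0/1.0, 983/17) = 57.82 servings → $78.06.
sweet potato + milk with both tight: 3.769 servings and 2.307 servings → $3.26.
sweet potato + chicken breast: the both-tight solution has a negative serving — not a feasible corner.
milk + chicken breast with both tight: 2.921 servings and 3.708 servings → $6.03.
So the least-cost plan costs $3.26.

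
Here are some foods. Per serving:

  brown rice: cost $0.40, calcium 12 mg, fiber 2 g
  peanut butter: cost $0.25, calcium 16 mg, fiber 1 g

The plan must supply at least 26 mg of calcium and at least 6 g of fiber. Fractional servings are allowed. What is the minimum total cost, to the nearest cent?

$1.20

Check every corner: each single food scaled to meet both minima, and each pair solved so both constraints bind.
brown rice only: max(26/12, 6/2) = 3 servings → $1.20.
peanut butter only: max(26/16, 6/1) = 6 servings → $1.50.
brown rice + peanut butter: the both-tight solution has a negative serving — not a feasible corner.
The minimum over all feasible corners is $1.20.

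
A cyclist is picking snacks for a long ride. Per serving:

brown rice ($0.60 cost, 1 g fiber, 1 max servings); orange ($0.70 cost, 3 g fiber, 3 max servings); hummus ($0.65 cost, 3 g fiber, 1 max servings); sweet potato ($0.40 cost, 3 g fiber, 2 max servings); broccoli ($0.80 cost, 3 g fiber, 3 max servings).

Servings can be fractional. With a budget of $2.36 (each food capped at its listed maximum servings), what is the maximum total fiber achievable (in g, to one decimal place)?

12.9 g

Fiber per dollar: sweet potato 7.5, hummus 4.615, orange 4.286, broccoli 3.75, brown rice 1.667.
Take 2 servings of sweet potato: spends $0.80, +6.0 g fiber (running total 6.0 g).
Take 1 serving of hummus: spends $0.65, +3.0 g fiber (running total 9.0 g).
Take 1.3 servings of orange: spends $0.91, +3.9 g fiber (running total 12.9 g).
Greedy by best ratio exhausts the cost allowance optimally: 12.9 g.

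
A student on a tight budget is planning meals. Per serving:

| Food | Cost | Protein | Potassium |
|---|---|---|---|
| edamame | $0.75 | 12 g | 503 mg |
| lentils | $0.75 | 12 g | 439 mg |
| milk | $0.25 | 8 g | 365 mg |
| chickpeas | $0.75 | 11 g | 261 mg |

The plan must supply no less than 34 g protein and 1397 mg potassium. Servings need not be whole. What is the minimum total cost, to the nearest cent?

The cheapest plan sits at a corner of the feasible region — with two constraints it uses at most two foods.
edamame only: max(34/12, 1397/503) = 2.833 servings → $2.12.
lentils only: max(34/12, 1397/439) = 3.182 servings → $2.39.
milk only: max(34/8, 1397/365) = 4.25 servings → $1.06.
chickpeas only: max(34/11, 1397/261) = 5.352 servings → $4.01.
edamame + lentils with both tight: 2.393 servings and 0.4401 servings → $2.12.
edamame + milk with both targets exact would need a negative amount; discard.
edamame + chickpeas with both tight: 2.704 servings and 0.1408 servings → $2.13.
lentils + milk with both tight: 1.422 servings and 2.118 servings → $1.60.
lentils + chickpeas: the both-tight solution has a negative serving — not a feasible corner.
milk + chickpeas with both tight: 3.369 servings and 0.6404 servings → $1.32.
Cheapest feasible corner: $1.06.

$1.06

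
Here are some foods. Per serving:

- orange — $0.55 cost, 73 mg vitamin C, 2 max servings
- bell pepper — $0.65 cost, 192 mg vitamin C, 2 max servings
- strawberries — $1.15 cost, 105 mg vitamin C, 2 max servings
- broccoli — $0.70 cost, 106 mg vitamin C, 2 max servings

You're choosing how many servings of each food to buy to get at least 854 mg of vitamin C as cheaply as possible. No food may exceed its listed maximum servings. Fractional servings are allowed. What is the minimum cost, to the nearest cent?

Cost per mg of vitamin C: bell pepper $0.0034, broccoli $0.0066, orange $0.0075, strawberries $0.0110.
Take 2 servings of bell pepper: +384.0 mg vitamin C for $1.30 (total $1.30, still need 470.0 mg).
Take 2 servings of broccoli: +212.0 mg vitamin C for $1.40 (total $2.70, still need 258.0 mg).
Take 2 servings of orange: +146.0 mg vitamin C for $1.10 (total $3.80, still need 112.0 mg).
Take 1.067 servings of strawberries: +112.0 mg vitamin C for $1.23 (total $5.03, still need 0.0 mg).
Greedy by cheapest-per-mg is optimal for a single linear constraint, so the minimum cost is $5.03.

$5.03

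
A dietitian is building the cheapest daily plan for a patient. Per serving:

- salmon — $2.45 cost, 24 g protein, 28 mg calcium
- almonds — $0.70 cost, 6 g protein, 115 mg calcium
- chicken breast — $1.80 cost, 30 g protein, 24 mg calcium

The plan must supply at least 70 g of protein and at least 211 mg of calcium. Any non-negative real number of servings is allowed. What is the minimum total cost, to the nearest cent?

For a min-cost LP with two ≥-constraints, a basic feasible solution has at most two positive variables.
salmon only: max(70/24, 211/28) = 7.536 servings → $18.46.
almonds only: max(70/6, 211/115) = 11.67 servings → $8.17.
chicken breast only: max(70/30, 211/24) = 8.792 servings → $15.82.
salmon + almonds with both tight: 2.617 servings and 1.198 servings → $7.25.
salmon + chicken breast: intersection lies outside the first quadrant.
almonds + chicken breast with both tight: 1.407 servings and 2.052 servings → $4.68.
So the least-cost plan costs $4.68.

$4.68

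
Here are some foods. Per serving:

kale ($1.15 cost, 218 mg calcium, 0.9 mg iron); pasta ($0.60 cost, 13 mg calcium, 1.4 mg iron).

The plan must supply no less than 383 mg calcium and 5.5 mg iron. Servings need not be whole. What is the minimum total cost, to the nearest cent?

For a min-cost LP with two ≥-constraints, a basic feasible solution has at most two positive variables.
kale only: max(383/218, 5.5/0.9) = 6.111 servings → $7.03.
pasta only: max(383/13, 5.5/1.4) = 29.46 servings → $17.68.
kale + pasta with both tight: 1.583 servings and 2.911 servings → $3.57.
Cheapest feasible corner: $3.57.

$3.57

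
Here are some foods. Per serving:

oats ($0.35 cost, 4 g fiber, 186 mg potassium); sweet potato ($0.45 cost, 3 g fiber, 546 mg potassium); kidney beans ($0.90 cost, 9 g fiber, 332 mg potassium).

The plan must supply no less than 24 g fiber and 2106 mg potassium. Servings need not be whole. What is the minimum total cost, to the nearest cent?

$2.56

The cheapest plan sits at a corner of the feasible region — with two constraints it uses at most two foods.
oats only: max(24/4, 2106/186) = 11.32 servings → $3.96.
sweet potato only: max(24/3, 2106/546) = 8 servings → $3.60.
kidney beans only: max(24/9, 2106/332) = 6.343 servings → $5.71.
oats + sweet potato with both tight: 4.173 servings and 2.435 servings → $2.56.
oats + kidney beans: intersection lies outside the first quadrant.
sweet potato + kidney beans with both tight: 2.804 servings and 1.732 servings → $2.82.
The minimum over all feasible corners is $2.56.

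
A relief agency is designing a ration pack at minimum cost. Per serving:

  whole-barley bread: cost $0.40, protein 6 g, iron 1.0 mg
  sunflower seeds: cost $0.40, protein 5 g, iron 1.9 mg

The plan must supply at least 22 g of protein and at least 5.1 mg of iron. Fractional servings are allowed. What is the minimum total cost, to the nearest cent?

$1.56

Compare the cost at each extreme point of the feasible region.
whole-barley bread only: max(22/6, 5.1/1.0) = 5.1 servings → $2.04.
sunflower seeds only: max(22/5, 5.1/1.9) = 4.4 servings → $1.76.
whole-barley bread + sunflower seeds with both tight: 2.547 servings and 1.344 servings → $1.56.
So the least-cost plan costs $1.56.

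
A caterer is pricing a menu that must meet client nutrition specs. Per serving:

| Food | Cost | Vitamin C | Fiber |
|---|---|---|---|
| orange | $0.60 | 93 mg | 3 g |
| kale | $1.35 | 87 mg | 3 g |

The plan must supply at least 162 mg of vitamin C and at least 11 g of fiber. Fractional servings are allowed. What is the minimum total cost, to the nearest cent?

$2.20

Two binding constraints pin down two serving amounts, so the optimal mix uses at most two foods. The candidates are each food alone (scaled to the tighter of vitamin C/fiber) and each pair with both constraints tight.
orange only: max(162/93, 11/3) = 3.667 servings → $2.20.
kale only: max(162/87, 11/3) = 3.667 servings → $4.95.
orange + kale: intersection lies outside the first quadrant.
The minimum over all feasible corners is $2.20.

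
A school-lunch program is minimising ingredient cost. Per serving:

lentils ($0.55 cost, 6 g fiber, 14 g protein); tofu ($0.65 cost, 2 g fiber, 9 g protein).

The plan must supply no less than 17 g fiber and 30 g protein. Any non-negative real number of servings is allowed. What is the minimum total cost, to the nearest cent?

$1.56

lentils only: max(17/6, 30/14) = 2.833 servings → $1.56.
tofu only: max(17/2, 30/9) = 8.5 servings → $5.53.
lentils + tofu: the both-tight solution has a negative serving — not a feasible corner.
The minimum over all feasible corners is $1.56.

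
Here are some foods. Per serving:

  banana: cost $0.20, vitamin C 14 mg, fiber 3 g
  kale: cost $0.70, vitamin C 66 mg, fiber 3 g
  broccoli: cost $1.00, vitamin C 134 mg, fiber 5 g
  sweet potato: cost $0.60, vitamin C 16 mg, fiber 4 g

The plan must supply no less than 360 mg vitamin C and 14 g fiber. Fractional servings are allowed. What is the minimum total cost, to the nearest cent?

$2.71

banana only: max(360/14, 14/3) = 25.71 servings → $5.14.
kale only: max(360/66, 14/3) = 5.455 servings → $3.82.
broccoli only: max(360/134, 14/5) = 2.8 servings → $2.80.
sweet potato only: max(360/16, 14/4) = 22.5 servings → $13.50.
banana + kale with both targets exact would need a negative amount; discard.
banana + broccoli with both tight: 0.2289 servings and 2.663 servings → $2.71.
banana + sweet potato with both targets exact would need a negative amount; discard.
kale + broccoli with both tight: 1.056 servings and 2.167 servings → $2.91.
kale + sweet potato: intersection lies outside the first quadrant.
broccoli + sweet potato with both tight: 2.667 servings and 0.1667 servings → $2.77.
The minimum over all feasible corners is $2.71.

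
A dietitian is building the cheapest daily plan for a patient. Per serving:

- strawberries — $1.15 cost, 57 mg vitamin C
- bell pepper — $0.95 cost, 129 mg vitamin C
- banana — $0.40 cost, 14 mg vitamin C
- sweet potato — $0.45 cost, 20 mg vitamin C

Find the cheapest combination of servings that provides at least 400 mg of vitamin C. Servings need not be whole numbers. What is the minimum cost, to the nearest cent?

Cost per mg of vitamin C: bell pepper $0.0074, strawberries $0.0202, sweet potato $0.0225, banana $0.0286.
With no serving limits, use only bell pepper: 400 mg / 129 mg = 3.101 servings × $0.95 = $2.95.

$2.95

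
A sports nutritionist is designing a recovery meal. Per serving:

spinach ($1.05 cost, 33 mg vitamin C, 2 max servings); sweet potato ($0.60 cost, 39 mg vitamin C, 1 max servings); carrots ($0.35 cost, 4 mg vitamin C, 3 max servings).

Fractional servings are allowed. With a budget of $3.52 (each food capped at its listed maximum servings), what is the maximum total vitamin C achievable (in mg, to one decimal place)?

114.4 mg

Vitamin C per dollar: sweet potato 65, spinach 31.43, carrots 11.43.
Take 1 serving of sweet potato: spends $0.60, +39.0 mg vitamin C (running total 39.0 mg).
Take 2 servings of spinach: spends $2.10, +66.0 mg vitamin C (running total 105.0 mg).
Take 2.343 servings of carrots: spends $0.82, +9.4 mg vitamin C (running total 114.4 mg).
Filling greedily by vitamin C-per-dollar is optimal for one linear limit, giving 114.4 mg.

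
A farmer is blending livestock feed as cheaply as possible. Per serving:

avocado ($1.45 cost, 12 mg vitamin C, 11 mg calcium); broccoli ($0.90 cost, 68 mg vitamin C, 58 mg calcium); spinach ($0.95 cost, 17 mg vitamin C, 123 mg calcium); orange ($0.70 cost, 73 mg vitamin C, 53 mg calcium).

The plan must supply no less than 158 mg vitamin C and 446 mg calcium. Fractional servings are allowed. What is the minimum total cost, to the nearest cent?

$3.87

This is a tiny linear program; its minimum lies at a vertex of the feasible set. List the vertices and price them.
avocado only: max(158/12, 446/11) = 40.55 servings → $58.79.
broccoli only: max(158/68, 446/58) = 7.69 servings → $6.92.
spinach only: max(158/17, 446/123) = 9.294 servings → $8.83.
orange only: max(158/73, 446/53) = 8.415 servings → $5.89.
avocado + broccoli: intersection lies outside the first quadrant.
avocado + spinach with both tight: 9.195 servings and 2.804 servings → $16.00.
avocado + orange: intersection lies outside the first quadrant.
broccoli + spinach with both tight: 1.606 servings and 2.869 servings → $4.17.
broccoli + orange: intersection lies outside the first quadrant.
spinach + orange with both tight: 2.994 servings and 1.467 servings → $3.87.
The minimum over all feasible corners is $3.87.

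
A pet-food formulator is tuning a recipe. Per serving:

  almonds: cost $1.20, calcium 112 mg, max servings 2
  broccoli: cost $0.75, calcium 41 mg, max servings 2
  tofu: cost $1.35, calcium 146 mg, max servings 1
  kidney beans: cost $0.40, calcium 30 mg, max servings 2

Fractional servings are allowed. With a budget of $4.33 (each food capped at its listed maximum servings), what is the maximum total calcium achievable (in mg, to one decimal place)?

413.5 mg

Calcium per dollar: tofu 108.1, almonds 93.33, kidney beans 75, broccoli 54.67.
Take 1 serving of tofu: spends $1.35, +146.0 mg calcium (running total 146.0 mg).
Take 2 servings of almonds: spends $2.40, +224.0 mg calcium (running total 370.0 mg).
Take 1.45 servings of kidney beans: spends $0.58, +43.5 mg calcium (running total 413.5 mg).
Greedy by best ratio exhausts the cost allowance optimally: 413.5 mg.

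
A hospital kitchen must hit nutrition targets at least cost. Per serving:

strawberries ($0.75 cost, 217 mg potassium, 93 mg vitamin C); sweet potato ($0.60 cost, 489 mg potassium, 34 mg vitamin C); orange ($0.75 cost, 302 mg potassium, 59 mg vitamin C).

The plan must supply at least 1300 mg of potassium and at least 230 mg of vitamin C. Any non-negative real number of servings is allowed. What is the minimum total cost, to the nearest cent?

Compare the cost at each extreme point of the feasible region.
strawberries only: max(1300/217, 230/93) = 5.991 servings → $4.49.
sweet potato only: max(1300/489, 230/34) = 6.765 servings → $4.06.
orange only: max(1300/302, 230/59) = 4.305 servings → $3.23.
strawberries + sweet potato with both tight: 1.792 servings and 1.863 servings → $2.46.
strawberries + orange: intersection lies outside the first quadrant.
sweet potato + orange with both tight: 0.3896 servings and 3.674 servings → $2.99.
So the least-cost plan costs $2.46.

$2.46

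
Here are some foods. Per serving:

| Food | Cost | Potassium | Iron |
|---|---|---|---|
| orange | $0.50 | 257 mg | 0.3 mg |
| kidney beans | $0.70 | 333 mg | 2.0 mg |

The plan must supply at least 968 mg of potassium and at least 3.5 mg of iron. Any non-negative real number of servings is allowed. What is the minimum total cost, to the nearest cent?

$1.96

Two binding constraints pin down two serving amounts, so the optimal mix uses at most two foods. The candidates are each food alone (scaled to the tighter of potassium/iron) and each pair with both constraints tight.
orange only: max(968/257, 3.5/0.3) = 11.67 servings → $5.83.
kidney beans only: max(968/333, 3.5/2.0) = 2.907 servings → $2.03.
orange + kidney beans with both tight: 1.861 servings and 1.471 servings → $1.96.
So the least-cost plan costs $1.96.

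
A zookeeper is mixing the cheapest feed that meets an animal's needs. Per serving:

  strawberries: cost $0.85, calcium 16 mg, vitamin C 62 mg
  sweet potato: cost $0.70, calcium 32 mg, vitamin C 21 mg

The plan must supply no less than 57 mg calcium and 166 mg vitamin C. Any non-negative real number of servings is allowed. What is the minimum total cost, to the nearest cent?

A basic optimal solution has at most two foods positive. Try each food alone and each pair with both targets met exactly.
strawberries only: max(57/16, 166/62) = 3.562 servings → $3.03.
sweet potato only: max(57/32, 166/21) = 7.905 servings → $5.53.
strawberries + sweet potato with both tight: 2.497 servings and 0.5328 servings → $2.50.
The minimum over all feasible corners is $2.50.

$2.50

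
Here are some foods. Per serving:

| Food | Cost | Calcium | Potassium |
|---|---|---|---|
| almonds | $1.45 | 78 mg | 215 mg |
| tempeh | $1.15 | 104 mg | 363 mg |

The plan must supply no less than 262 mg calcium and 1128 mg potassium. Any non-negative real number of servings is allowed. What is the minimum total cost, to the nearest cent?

$3.57

The cheapest plan sits at a corner of the feasible region — with two constraints it uses at most two foods.
almonds only: max(262/78, 1128/215) = 5.247 servings → $7.61.
tempeh only: max(262/104, 1128/363) = 3.107 servings → $3.57.
almonds + tempeh: the both-tight solution has a negative serving — not a feasible corner.
So the least-cost plan costs $3.57.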